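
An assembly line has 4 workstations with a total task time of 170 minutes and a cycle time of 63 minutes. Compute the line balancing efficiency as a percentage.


Formula: Efficiency = Sum of Task Times / (N_stations * CT) * 100
Total station capacity = 4 stations * 63 min = 252 min
Efficiency = 170 / 252 * 100 = 67.5%

67.5%


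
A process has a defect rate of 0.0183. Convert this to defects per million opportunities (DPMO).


DPMO = defect_rate * 1000000 = 0.0183 * 1000000

18300


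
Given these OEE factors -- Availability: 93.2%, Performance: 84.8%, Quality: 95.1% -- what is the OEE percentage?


Formula: OEE = Availability * Performance * Quality / 10000
A * P = 93.2% * 84.8% / 100 = 79.03%
OEE = 79.03% * 95.1% / 100 = 75.2%

75.2%


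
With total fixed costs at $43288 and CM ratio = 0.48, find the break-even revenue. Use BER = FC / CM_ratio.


Formula: BER = Fixed Costs / Contribution Margin Ratio
BER = $43288 / 0.48
BER = $90183.33 (to the nearest cent)

$90183.33


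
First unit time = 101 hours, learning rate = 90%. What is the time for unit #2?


Formula: T_n = T_1 * (learning_rate)^(log2(n)) where learning_rate = rate/100
Doublings = log2(2) = 1
T_n = 101 * 0.9^1
T_n = 101 * 0.9 = 90.9 hours

90.9 hours


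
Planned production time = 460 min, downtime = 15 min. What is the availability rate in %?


Formula: Availability = (Planned Time - Downtime) / Planned Time * 100
Uptime = 460 - 15 = 445 min
Availability = 445 / 460 * 100 = 96.7%

96.7%


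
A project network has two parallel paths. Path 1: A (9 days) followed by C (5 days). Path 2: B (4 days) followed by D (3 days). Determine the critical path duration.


Path 1 = 9 + 5 = 14 days
Path 2 = 4 + 3 = 7 days
Duration = max(14, 7) = 14 days

14 days


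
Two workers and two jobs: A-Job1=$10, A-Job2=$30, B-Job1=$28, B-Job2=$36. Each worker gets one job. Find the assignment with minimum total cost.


Option 1: A->1 + B->2 = $10 + $36 = $46
Option 2: A->2 + B->1 = $30 + $28 = $58
Min cost = min($46, $58) = $46

$46


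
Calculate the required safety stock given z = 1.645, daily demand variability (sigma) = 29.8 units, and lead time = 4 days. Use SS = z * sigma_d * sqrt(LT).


Formula: SS = z * sigma_d * sqrt(LT)
sqrt(LT) = sqrt(4) = 2.0
SS = 1.645 * 29.8 * 2.0
SS = 98.0 units

98.0 units


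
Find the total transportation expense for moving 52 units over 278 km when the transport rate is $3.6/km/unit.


TC = dist * cost * units = 278 * 3.6 * 52 = $52041.60

$52041.60


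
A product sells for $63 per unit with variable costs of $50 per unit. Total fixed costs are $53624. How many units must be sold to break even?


Formula: BEQ = Fixed Costs / (Price - Variable Cost)
Contribution margin = $63 - $50 = $13/unit
BEQ = ceil($53624 / $13/unit) = ceil(4124.92) = 4125 units

4125 units


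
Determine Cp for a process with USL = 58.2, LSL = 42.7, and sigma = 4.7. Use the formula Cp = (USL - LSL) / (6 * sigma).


Cp = (58.2 - 42.7) / (6 * 4.7)

0.55


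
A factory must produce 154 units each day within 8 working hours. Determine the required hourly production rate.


Formula: Production Rate = Daily Demand / Available Hours
Rate = 154 units/day / 8 hours/day
Rate = 19.3 units/hour

19.3 units/hour


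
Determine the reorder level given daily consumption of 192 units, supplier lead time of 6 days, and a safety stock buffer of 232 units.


Formula: ROP = (Daily Demand * Lead Time) + Safety Stock
Demand during lead time = 192 * 6 = 1152 units
ROP = 1152 + 232 = 1384 units

1384 units


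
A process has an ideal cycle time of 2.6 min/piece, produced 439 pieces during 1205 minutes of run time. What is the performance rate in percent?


Formula: Performance = (Ideal CT * Total Count) / Run Time * 100
Ideal output time = 2.6 * 439 = 1141.4 min
Performance = 1141.4 / 1205 * 100 = 94.7%

94.7%


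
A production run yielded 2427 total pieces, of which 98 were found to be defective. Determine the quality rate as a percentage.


Formula: Quality Rate = Good Pieces / Total Pieces * 100
Good pieces = 2427 - 98 = 2329
QR = 2329 / 2427 * 100 = 96.0%

96.0%


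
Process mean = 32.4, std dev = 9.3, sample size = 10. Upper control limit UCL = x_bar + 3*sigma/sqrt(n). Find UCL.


UCL = 32.4 + 3 * 9.3 / sqrt(10)

41.22


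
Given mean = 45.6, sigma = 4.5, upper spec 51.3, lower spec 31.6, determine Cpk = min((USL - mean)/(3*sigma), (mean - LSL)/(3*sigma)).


Cpu = (51.3 - 45.6) / (3 * 4.5) = 0.42
Cpl = (45.6 - 31.6) / (3 * 4.5) = 1.04
Cpk = min(0.42, 1.04) = 0.42

0.42


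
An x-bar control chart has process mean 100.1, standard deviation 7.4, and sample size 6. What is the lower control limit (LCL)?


LCL = 100.1 - 3 * 7.4 / sqrt(6)

91.04


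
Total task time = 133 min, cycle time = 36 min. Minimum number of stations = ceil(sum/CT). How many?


Formula: N_min = ceil(Sum of Task Times / Cycle Time)
N_min = ceil(133 min / 36 min) = ceil(3.6944)
N_min = 4 stations

4


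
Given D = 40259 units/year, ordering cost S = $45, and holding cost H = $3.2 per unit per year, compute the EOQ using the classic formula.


Formula: EOQ = sqrt(2 * D * S / H)
Numerator: 2 * 40259 * 45 = 3623310
2DS/H = 3623310 / 3.2 = 1132284.4
EOQ = sqrt(1132284.4) = 1064.1 units

1064.1 units


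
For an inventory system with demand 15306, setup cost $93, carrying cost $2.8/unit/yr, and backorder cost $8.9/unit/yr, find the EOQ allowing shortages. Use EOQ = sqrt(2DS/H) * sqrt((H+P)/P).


Formula: EOQ* = sqrt(2DS/H) * sqrt((H+P)/P)
Base EOQ = sqrt(2*15306*93/2.8) = 1008.34 units
Correction = sqrt((2.8+8.9)/8.9) = 1.14656
EOQ* = 1008.34 * 1.14656 = 1156.1 units

1156.1 units


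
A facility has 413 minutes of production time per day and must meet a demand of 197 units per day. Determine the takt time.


Formula: Takt Time = Available Production Time / Customer Demand
Takt = 413 min/day / 197 units/day
Takt = 2.1 min/unit

2.1 min/unit


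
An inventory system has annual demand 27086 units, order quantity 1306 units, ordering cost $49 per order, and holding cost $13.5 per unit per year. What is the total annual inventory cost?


TC = 27086/1306 * 49 + 1306/2 * 13.5

$9831.74


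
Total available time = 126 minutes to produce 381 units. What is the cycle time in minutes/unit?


Formula: CT = Available Time / Number of Units
CT = 126 min / 381 units
CT = 0.33 min/unit

0.33 min/unit


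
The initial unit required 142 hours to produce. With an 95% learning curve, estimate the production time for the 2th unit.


Formula: T_n = T_1 * (learning_rate)^(log2(n)) where learning_rate = rate/100
Doublings = log2(2) = 1
T_n = 142 * 0.95^1
T_n = 142 * 0.95 = 134.9 hours

134.9 hours


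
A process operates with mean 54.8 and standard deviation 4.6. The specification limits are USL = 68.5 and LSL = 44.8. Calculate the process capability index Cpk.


Cpu = (68.5 - 54.8) / (3 * 4.6) = 0.99
Cpl = (54.8 - 44.8) / (3 * 4.6) = 0.72
Cpk = min(0.99, 0.72) = 0.72

0.72


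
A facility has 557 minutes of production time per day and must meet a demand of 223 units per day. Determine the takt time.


Formula: Takt Time = Available Production Time / Customer Demand
Takt = 557 min/day / 223 units/day
Takt = 2.5 min/unit

2.5 min/unit


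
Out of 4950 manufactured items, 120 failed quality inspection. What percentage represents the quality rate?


Formula: Quality Rate = Good Pieces / Total Pieces * 100
Good pieces = 4950 - 120 = 4830
QR = 4830 / 4950 * 100 = 97.6%

97.6%


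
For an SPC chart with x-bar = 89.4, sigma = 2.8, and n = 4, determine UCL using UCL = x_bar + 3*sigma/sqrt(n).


UCL = 89.4 + 3 * 2.8 / sqrt(4)

93.6


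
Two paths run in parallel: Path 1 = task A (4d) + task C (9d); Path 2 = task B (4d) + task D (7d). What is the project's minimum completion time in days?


Path 1 = 4 + 9 = 13 days
Path 2 = 4 + 7 = 11 days
Duration = max(13, 11) = 13 days

13 days


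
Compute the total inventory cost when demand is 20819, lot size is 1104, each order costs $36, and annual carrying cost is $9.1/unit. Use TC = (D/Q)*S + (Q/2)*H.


TC = 20819/1104 * 36 + 1104/2 * 9.1

$5702.08


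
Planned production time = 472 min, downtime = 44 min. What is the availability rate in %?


Formula: Availability = (Planned Time - Downtime) / Planned Time * 100
Uptime = 472 - 44 = 428 min
Availability = 428 / 472 * 100 = 90.7%

90.7%


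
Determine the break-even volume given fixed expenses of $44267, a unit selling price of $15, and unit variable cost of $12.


Formula: BEQ = Fixed Costs / (Price - Variable Cost)
Contribution margin = $15 - $12 = $3/unit
BEQ = ceil($44267 / $3/unit) = ceil(14755.67) = 14756 units

14756 units


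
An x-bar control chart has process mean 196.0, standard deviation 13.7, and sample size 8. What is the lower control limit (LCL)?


LCL = 196.0 - 3 * 13.7 / sqrt(8)

181.47


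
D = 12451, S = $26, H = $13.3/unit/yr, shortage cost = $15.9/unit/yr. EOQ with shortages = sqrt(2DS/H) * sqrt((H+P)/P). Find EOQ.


Formula: EOQ* = sqrt(2DS/H) * sqrt((H+P)/P)
Base EOQ = sqrt(2*12451*26/13.3) = 220.64 units
Correction = sqrt((13.3+15.9)/15.9) = 1.35517
EOQ* = 220.64 * 1.35517 = 299.0 units

299.0 units


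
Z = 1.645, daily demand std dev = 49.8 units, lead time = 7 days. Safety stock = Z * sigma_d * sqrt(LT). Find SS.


Formula: SS = z * sigma_d * sqrt(LT)
sqrt(LT) = sqrt(7) = 2.6458
SS = 1.645 * 49.8 * 2.6458
SS = 216.7 units

216.7 units


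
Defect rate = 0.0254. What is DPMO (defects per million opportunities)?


DPMO = defect_rate * 1000000 = 0.0254 * 1000000

25400


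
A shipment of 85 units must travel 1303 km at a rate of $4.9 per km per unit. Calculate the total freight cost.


TC = dist * cost * units = 1303 * 4.9 * 85 = $542699.50

$542699.50


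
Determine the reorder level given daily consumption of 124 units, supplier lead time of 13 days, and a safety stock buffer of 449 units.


Formula: ROP = (Daily Demand * Lead Time) + Safety Stock
Demand during lead time = 124 * 13 = 1612 units
ROP = 1612 + 449 = 2061 units

2061 units


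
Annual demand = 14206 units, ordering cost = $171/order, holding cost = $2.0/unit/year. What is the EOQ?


Formula: EOQ = sqrt(2 * D * S / H)
Numerator: 2 * 14206 * 171 = 4858452
2DS/H = 4858452 / 2.0 = 2429226.0
EOQ = sqrt(2429226.0) = 1558.6 units

1558.6 units


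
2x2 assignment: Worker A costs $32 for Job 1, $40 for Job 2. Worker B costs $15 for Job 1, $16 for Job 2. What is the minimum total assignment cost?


Option 1: A->1 + B->2 = $32 + $16 = $48
Option 2: A->2 + B->1 = $40 + $15 = $55
Min cost = min($48, $55) = $48

$48


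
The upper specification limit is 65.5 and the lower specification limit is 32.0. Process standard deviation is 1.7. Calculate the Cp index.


Cp = (65.5 - 32.0) / (6 * 1.7)

3.28


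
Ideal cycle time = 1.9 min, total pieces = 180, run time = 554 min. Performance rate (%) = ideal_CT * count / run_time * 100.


Formula: Performance = (Ideal CT * Total Count) / Run Time * 100
Ideal output time = 1.9 * 180 = 342.0 min
Performance = 342.0 / 554 * 100 = 61.7%

61.7%


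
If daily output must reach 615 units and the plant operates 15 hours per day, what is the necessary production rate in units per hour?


Formula: Production Rate = Daily Demand / Available Hours
Rate = 615 units/day / 15 hours/day
Rate = 41.0 units/hour

41.0 units/hour


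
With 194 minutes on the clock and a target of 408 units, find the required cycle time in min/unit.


Formula: CT = Available Time / Number of Units
CT = 194 min / 408 units
CT = 0.48 min/unit

0.48 min/unit


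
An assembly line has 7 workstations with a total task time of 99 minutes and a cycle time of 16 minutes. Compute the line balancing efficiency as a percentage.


Formula: Efficiency = Sum of Task Times / (N_stations * CT) * 100
Total station capacity = 7 stations * 16 min = 112 min
Efficiency = 99 / 112 * 100 = 88.4%

88.4%


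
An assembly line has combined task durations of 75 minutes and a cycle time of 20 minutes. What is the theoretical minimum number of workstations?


Formula: N_min = ceil(Sum of Task Times / Cycle Time)
N_min = ceil(75 min / 20 min) = ceil(3.75)
N_min = 4 stations

4


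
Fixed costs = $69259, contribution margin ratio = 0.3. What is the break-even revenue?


Formula: BER = Fixed Costs / Contribution Margin Ratio
BER = $69259 / 0.3
BER = $230863.33 (to the nearest cent)

$230863.33


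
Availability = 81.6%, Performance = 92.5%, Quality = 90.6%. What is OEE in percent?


Formula: OEE = Availability * Performance * Quality / 10000
A * P = 81.6% * 92.5% / 100 = 75.48%
OEE = 75.48% * 90.6% / 100 = 68.4%

68.4%


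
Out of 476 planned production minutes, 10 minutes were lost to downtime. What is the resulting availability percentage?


Formula: Availability = (Planned Time - Downtime) / Planned Time * 100
Uptime = 476 - 10 = 466 min
Availability = 466 / 476 * 100 = 97.9%

97.9%


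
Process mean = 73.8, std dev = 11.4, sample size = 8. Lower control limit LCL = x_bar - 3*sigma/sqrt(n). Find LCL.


LCL = 73.8 - 3 * 11.4 / sqrt(8)

61.71


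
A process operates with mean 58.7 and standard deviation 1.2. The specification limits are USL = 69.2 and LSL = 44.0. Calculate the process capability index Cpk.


Cpu = (69.2 - 58.7) / (3 * 1.2) = 2.92
Cpl = (58.7 - 44.0) / (3 * 1.2) = 4.08
Cpk = min(2.92, 4.08) = 2.92

2.92


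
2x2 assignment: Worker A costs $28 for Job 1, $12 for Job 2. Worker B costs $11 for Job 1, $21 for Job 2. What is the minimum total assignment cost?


Option 1: A->1 + B->2 = $28 + $21 = $49
Option 2: A->2 + B->1 = $12 + $11 = $23
Min cost = min($49, $23) = $23

$23


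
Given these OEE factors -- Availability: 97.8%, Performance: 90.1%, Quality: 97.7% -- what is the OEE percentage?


Formula: OEE = Availability * Performance * Quality / 10000
A * P = 97.8% * 90.1% / 100 = 88.12%
OEE = 88.12% * 97.7% / 100 = 86.1%

86.1%


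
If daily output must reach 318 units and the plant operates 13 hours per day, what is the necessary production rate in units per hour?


Formula: Production Rate = Daily Demand / Available Hours
Rate = 318 units/day / 13 hours/day
Rate = 24.5 units/hour

24.5 units/hour


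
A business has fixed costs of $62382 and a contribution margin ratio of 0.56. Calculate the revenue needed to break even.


Formula: BER = Fixed Costs / Contribution Margin Ratio
BER = $62382 / 0.56
BER = $111396.43 (to the nearest cent)

$111396.43


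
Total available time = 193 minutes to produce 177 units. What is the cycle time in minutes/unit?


Formula: CT = Available Time / Number of Units
CT = 193 min / 177 units
CT = 1.09 min/unit

1.09 min/unit


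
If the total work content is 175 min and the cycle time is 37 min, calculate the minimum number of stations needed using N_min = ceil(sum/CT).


Formula: N_min = ceil(Sum of Task Times / Cycle Time)
N_min = ceil(175 min / 37 min) = ceil(4.7297)
N_min = 5 stations

5


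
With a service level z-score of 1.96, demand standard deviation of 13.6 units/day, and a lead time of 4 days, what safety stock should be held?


Formula: SS = z * sigma_d * sqrt(LT)
sqrt(LT) = sqrt(4) = 2.0
SS = 1.96 * 13.6 * 2.0
SS = 53.3 units

53.3 units


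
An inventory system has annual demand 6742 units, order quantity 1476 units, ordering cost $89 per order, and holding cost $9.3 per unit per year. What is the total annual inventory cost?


TC = 6742/1476 * 89 + 1476/2 * 9.3

$7269.93


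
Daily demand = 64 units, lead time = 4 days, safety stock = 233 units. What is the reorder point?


Formula: ROP = (Daily Demand * Lead Time) + Safety Stock
Demand during lead time = 64 * 4 = 256 units
ROP = 256 + 233 = 489 units

489 units


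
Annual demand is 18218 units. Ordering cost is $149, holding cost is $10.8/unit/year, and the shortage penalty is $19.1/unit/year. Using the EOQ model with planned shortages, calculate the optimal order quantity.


Formula: EOQ* = sqrt(2DS/H) * sqrt((H+P)/P)
Base EOQ = sqrt(2*18218*149/10.8) = 709.0 units
Correction = sqrt((10.8+19.1)/19.1) = 1.25118
EOQ* = 709.0 * 1.25118 = 887.1 units

887.1 units


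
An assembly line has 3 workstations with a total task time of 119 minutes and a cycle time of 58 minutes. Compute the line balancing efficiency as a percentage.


Formula: Efficiency = Sum of Task Times / (N_stations * CT) * 100
Total station capacity = 3 stations * 58 min = 174 min
Efficiency = 119 / 174 * 100 = 68.4%

68.4%


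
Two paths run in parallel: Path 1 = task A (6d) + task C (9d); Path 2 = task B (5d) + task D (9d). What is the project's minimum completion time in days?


Path 1 = 6 + 9 = 15 days
Path 2 = 5 + 9 = 14 days
Duration = max(15, 14) = 15 days

15 days


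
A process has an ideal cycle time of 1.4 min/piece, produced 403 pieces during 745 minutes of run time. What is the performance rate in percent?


Formula: Performance = (Ideal CT * Total Count) / Run Time * 100
Ideal output time = 1.4 * 403 = 564.2 min
Performance = 564.2 / 745 * 100 = 75.7%

75.7%


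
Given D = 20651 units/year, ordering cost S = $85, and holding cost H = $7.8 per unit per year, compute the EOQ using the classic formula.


Formula: EOQ = sqrt(2 * D * S / H)
Numerator: 2 * 20651 * 85 = 3510670
2DS/H = 3510670 / 7.8 = 450085.9
EOQ = sqrt(450085.9) = 670.9 units

670.9 units


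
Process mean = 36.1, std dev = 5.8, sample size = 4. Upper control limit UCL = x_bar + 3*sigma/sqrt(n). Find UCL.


UCL = 36.1 + 3 * 5.8 / sqrt(4)

44.8


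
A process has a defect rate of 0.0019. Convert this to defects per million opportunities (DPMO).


DPMO = defect_rate * 1000000 = 0.0019 * 1000000

1900


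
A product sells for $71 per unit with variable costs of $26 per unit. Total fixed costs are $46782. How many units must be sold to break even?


Formula: BEQ = Fixed Costs / (Price - Variable Cost)
Contribution margin = $71 - $26 = $45/unit
BEQ = ceil($46782 / $45/unit) = ceil(1039.6) = 1040 units

1040 units


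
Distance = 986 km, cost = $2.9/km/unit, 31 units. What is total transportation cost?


TC = dist * cost * units = 986 * 2.9 * 31 = $88641.40

$88641.40


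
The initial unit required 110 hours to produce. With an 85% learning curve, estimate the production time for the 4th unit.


Formula: T_n = T_1 * (learning_rate)^(log2(n)) where learning_rate = rate/100
Doublings = log2(4) = 2
T_n = 110 * 0.85^2
T_n = 110 * 0.7225 = 79.5 hours

79.5 hours


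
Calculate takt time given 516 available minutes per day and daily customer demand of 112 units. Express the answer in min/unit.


Formula: Takt Time = Available Production Time / Customer Demand
Takt = 516 min/day / 112 units/day
Takt = 4.61 min/unit

4.61 min/unit


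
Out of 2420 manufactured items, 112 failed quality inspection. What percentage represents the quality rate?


Formula: Quality Rate = Good Pieces / Total Pieces * 100
Good pieces = 2420 - 112 = 2308
QR = 2308 / 2420 * 100 = 95.4%

95.4%


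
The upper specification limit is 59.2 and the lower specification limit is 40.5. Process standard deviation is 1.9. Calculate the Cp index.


Cp = (59.2 - 40.5) / (6 * 1.9)

1.64


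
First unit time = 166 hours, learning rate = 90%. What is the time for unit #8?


Formula: T_n = T_1 * (learning_rate)^(log2(n)) where learning_rate = rate/100
Doublings = log2(8) = 3
T_n = 166 * 0.9^3
T_n = 166 * 0.729 = 121.0 hours

121.0 hours


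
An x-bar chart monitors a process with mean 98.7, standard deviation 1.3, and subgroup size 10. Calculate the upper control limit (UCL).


UCL = 98.7 + 3 * 1.3 / sqrt(10)

99.93


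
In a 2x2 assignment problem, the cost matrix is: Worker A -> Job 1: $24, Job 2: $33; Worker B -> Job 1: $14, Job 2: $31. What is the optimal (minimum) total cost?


Option 1: A->1 + B->2 = $24 + $31 = $55
Option 2: A->2 + B->1 = $33 + $14 = $47
Min cost = min($55, $47) = $47

$47


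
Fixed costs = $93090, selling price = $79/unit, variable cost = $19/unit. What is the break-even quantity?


Formula: BEQ = Fixed Costs / (Price - Variable Cost)
Contribution margin = $79 - $19 = $60/unit
BEQ = ceil($93090 / $60/unit) = ceil(1551.5) = 1552 units

1552 units


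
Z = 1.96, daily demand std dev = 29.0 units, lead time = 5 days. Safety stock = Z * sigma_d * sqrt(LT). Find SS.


Formula: SS = z * sigma_d * sqrt(LT)
sqrt(LT) = sqrt(5) = 2.2361
SS = 1.96 * 29.0 * 2.2361
SS = 127.1 units

127.1 units


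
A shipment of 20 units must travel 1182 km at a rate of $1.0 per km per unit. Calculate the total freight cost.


TC = dist * cost * units = 1182 * 1.0 * 20 = $23640.00

$23640.00


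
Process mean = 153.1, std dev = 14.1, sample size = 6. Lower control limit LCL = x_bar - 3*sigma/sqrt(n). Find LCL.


LCL = 153.1 - 3 * 14.1 / sqrt(6)

135.83


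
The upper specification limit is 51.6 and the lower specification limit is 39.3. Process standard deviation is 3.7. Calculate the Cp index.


Cp = (51.6 - 39.3) / (6 * 3.7)

0.55


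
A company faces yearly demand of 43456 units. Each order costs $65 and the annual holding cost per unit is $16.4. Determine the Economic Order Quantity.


Formula: EOQ = sqrt(2 * D * S / H)
Numerator: 2 * 43456 * 65 = 5649280
2DS/H = 5649280 / 16.4 = 344468.3
EOQ = sqrt(344468.3) = 586.9 units

586.9 units


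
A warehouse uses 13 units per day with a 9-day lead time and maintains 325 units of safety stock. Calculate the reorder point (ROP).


Formula: ROP = (Daily Demand * Lead Time) + Safety Stock
Demand during lead time = 13 * 9 = 117 units
ROP = 117 + 325 = 442 units

442 units


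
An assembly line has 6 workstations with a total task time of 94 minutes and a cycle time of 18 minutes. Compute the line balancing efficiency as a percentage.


Formula: Efficiency = Sum of Task Times / (N_stations * CT) * 100
Total station capacity = 6 stations * 18 min = 108 min
Efficiency = 94 / 108 * 100 = 87.0%

87.0%


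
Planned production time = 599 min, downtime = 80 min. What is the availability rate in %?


Formula: Availability = (Planned Time - Downtime) / Planned Time * 100
Uptime = 599 - 80 = 519 min
Availability = 519 / 599 * 100 = 86.6%

86.6%


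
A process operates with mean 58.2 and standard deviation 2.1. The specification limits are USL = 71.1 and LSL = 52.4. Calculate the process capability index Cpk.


Cpu = (71.1 - 58.2) / (3 * 2.1) = 2.05
Cpl = (58.2 - 52.4) / (3 * 2.1) = 0.92
Cpk = min(2.05, 0.92) = 0.92

0.92


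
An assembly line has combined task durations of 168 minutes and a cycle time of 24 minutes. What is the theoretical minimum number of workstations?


Formula: N_min = ceil(Sum of Task Times / Cycle Time)
N_min = ceil(168 min / 24 min) = ceil(7.0)
N_min = 7 stations

7


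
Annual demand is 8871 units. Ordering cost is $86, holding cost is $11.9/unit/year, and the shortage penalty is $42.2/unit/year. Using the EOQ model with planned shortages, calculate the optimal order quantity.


Formula: EOQ* = sqrt(2DS/H) * sqrt((H+P)/P)
Base EOQ = sqrt(2*8871*86/11.9) = 358.08 units
Correction = sqrt((11.9+42.2)/42.2) = 1.13225
EOQ* = 358.08 * 1.13225 = 405.4 units

405.4 units


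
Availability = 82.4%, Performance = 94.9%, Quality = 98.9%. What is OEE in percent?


Formula: OEE = Availability * Performance * Quality / 10000
A * P = 82.4% * 94.9% / 100 = 78.2%
OEE = 78.2% * 98.9% / 100 = 77.3%

77.3%


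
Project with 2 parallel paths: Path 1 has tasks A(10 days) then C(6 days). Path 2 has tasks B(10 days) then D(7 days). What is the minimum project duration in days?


Path 1 = 10 + 6 = 16 days
Path 2 = 10 + 7 = 17 days
Duration = max(16, 17) = 17 days

17 days


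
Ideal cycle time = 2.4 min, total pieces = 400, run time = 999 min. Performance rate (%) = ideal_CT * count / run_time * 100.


Formula: Performance = (Ideal CT * Total Count) / Run Time * 100
Ideal output time = 2.4 * 400 = 960.0 min
Performance = 960.0 / 999 * 100 = 96.1%

96.1%


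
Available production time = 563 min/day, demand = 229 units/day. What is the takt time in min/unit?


Formula: Takt Time = Available Production Time / Customer Demand
Takt = 563 min/day / 229 units/day
Takt = 2.46 min/unit

2.46 min/unit


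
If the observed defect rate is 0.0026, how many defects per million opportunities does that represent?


DPMO = defect_rate * 1000000 = 0.0026 * 1000000

2600


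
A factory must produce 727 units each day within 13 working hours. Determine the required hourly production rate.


Formula: Production Rate = Daily Demand / Available Hours
Rate = 727 units/day / 13 hours/day
Rate = 55.9 units/hour

55.9 units/hour


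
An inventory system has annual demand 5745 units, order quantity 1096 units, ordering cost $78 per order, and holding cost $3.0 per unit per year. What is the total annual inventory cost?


TC = 5745/1096 * 78 + 1096/2 * 3.0

$2052.86


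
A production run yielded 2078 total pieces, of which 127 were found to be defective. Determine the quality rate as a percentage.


Formula: Quality Rate = Good Pieces / Total Pieces * 100
Good pieces = 2078 - 127 = 1951
QR = 1951 / 2078 * 100 = 93.9%

93.9%


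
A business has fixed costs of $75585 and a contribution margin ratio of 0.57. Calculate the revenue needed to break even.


Formula: BER = Fixed Costs / Contribution Margin Ratio
BER = $75585 / 0.57
BER = $132605.26 (to the nearest cent)

$132605.26


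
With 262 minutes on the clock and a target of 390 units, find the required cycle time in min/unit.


Formula: CT = Available Time / Number of Units
CT = 262 min / 390 units
CT = 0.67 min/unit

0.67 min/unit


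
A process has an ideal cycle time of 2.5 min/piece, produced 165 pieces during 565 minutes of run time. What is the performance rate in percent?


Formula: Performance = (Ideal CT * Total Count) / Run Time * 100
Ideal output time = 2.5 * 165 = 412.5 min
Performance = 412.5 / 565 * 100 = 73.0%

73.0%


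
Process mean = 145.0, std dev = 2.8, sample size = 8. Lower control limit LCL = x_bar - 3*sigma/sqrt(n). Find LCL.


LCL = 145.0 - 3 * 2.8 / sqrt(8)

142.03


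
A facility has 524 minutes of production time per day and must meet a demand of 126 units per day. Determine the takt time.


Formula: Takt Time = Available Production Time / Customer Demand
Takt = 524 min/day / 126 units/day
Takt = 4.16 min/unit

4.16 min/unit


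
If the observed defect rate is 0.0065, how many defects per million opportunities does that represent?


DPMO = defect_rate * 1000000 = 0.0065 * 1000000

6500


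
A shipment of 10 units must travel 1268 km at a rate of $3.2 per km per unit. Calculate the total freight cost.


TC = dist * cost * units = 1268 * 3.2 * 10 = $40576.00

$40576.00


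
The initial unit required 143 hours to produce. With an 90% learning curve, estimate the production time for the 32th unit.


Formula: T_n = T_1 * (learning_rate)^(log2(n)) where learning_rate = rate/100
Doublings = log2(32) = 5
T_n = 143 * 0.9^5
T_n = 143 * 0.5905 = 84.4 hours

84.4 hours


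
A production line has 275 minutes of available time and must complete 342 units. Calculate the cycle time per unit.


Formula: CT = Available Time / Number of Units
CT = 275 min / 342 units
CT = 0.8 min/unit

0.8 min/unit


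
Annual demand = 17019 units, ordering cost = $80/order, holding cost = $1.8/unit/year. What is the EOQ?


Formula: EOQ = sqrt(2 * D * S / H)
Numerator: 2 * 17019 * 80 = 2723040
2DS/H = 2723040 / 1.8 = 1512800.0
EOQ = sqrt(1512800.0) = 1230.0 units

1230.0 units


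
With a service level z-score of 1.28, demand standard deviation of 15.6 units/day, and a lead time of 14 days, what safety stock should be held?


Formula: SS = z * sigma_d * sqrt(LT)
sqrt(LT) = sqrt(14) = 3.7417
SS = 1.28 * 15.6 * 3.7417
SS = 74.7 units

74.7 units


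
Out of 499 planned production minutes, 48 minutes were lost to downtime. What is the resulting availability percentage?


Formula: Availability = (Planned Time - Downtime) / Planned Time * 100
Uptime = 499 - 48 = 451 min
Availability = 451 / 499 * 100 = 90.4%

90.4%


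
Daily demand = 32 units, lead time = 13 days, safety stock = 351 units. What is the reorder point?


Formula: ROP = (Daily Demand * Lead Time) + Safety Stock
Demand during lead time = 32 * 13 = 416 units
ROP = 416 + 351 = 767 units

767 units


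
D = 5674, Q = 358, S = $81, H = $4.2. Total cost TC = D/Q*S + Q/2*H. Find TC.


TC = 5674/358 * 81 + 358/2 * 4.2

$2035.58


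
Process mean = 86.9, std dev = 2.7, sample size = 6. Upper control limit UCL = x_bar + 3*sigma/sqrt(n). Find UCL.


UCL = 86.9 + 3 * 2.7 / sqrt(6)

90.21


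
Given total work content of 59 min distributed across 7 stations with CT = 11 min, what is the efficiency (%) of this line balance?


Formula: Efficiency = Sum of Task Times / (N_stations * CT) * 100
Total station capacity = 7 stations * 11 min = 77 min
Efficiency = 59 / 77 * 100 = 76.6%

76.6%


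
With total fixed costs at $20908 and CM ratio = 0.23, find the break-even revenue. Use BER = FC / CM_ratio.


Formula: BER = Fixed Costs / Contribution Margin Ratio
BER = $20908 / 0.23
BER = $90904.35 (to the nearest cent)

$90904.35


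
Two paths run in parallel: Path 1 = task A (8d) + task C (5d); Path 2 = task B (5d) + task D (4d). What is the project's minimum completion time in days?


Path 1 = 8 + 5 = 13 days
Path 2 = 5 + 4 = 9 days
Duration = max(13, 9) = 13 days

13 days


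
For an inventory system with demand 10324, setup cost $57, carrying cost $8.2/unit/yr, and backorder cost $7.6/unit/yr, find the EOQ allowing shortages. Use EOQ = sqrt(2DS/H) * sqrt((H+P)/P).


Formula: EOQ* = sqrt(2DS/H) * sqrt((H+P)/P)
Base EOQ = sqrt(2*10324*57/8.2) = 378.85 units
Correction = sqrt((8.2+7.6)/7.6) = 1.44186
EOQ* = 378.85 * 1.44186 = 546.2 units

546.2 units


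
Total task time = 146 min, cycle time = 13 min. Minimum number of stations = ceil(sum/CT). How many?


Formula: N_min = ceil(Sum of Task Times / Cycle Time)
N_min = ceil(146 min / 13 min) = ceil(11.2308)
N_min = 12 stations

12


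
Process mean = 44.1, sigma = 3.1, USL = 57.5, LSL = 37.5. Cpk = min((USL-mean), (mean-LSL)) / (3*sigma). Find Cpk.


Cpu = (57.5 - 44.1) / (3 * 3.1) = 1.44
Cpl = (44.1 - 37.5) / (3 * 3.1) = 0.71
Cpk = min(1.44, 0.71) = 0.71

0.71


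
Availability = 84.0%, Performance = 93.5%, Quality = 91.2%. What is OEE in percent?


Formula: OEE = Availability * Performance * Quality / 10000
A * P = 84.0% * 93.5% / 100 = 78.54%
OEE = 78.54% * 91.2% / 100 = 71.6%

71.6%


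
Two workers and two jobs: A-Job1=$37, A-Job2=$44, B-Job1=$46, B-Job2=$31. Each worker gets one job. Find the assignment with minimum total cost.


Option 1: A->1 + B->2 = $37 + $31 = $68
Option 2: A->2 + B->1 = $44 + $46 = $90
Min cost = min($68, $90) = $68

$68


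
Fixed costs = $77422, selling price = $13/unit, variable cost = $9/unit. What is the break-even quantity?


Formula: BEQ = Fixed Costs / (Price - Variable Cost)
Contribution margin = $13 - $9 = $4/unit
BEQ = ceil($77422 / $4/unit) = ceil(19355.5) = 19356 units

19356 units


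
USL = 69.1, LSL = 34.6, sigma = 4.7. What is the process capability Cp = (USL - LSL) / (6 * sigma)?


Cp = (69.1 - 34.6) / (6 * 4.7)

1.22


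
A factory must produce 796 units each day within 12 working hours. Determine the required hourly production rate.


Formula: Production Rate = Daily Demand / Available Hours
Rate = 796 units/day / 12 hours/day
Rate = 66.3 units/hour

66.3 units/hour


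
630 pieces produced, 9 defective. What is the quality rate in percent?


Formula: Quality Rate = Good Pieces / Total Pieces * 100
Good pieces = 630 - 9 = 621
QR = 621 / 630 * 100 = 98.6%

98.6%


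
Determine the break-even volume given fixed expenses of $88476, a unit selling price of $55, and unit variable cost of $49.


Formula: BEQ = Fixed Costs / (Price - Variable Cost)
Contribution margin = $55 - $49 = $6/unit
BEQ = ceil($88476 / $6/unit) = ceil(14746.0) = 14746 units

14746 units


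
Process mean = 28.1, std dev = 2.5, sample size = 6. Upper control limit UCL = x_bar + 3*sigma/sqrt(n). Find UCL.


UCL = 28.1 + 3 * 2.5 / sqrt(6)

31.16


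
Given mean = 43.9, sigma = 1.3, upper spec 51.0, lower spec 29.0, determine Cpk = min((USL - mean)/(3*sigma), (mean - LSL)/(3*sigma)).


Cpu = (51.0 - 43.9) / (3 * 1.3) = 1.82
Cpl = (43.9 - 29.0) / (3 * 1.3) = 3.82
Cpk = min(1.82, 3.82) = 1.82

1.82


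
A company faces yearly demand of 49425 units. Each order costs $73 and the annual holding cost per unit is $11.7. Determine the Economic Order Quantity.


Formula: EOQ = sqrt(2 * D * S / H)
Numerator: 2 * 49425 * 73 = 7216050
2DS/H = 7216050 / 11.7 = 616756.4
EOQ = sqrt(616756.4) = 785.3 units

785.3 units


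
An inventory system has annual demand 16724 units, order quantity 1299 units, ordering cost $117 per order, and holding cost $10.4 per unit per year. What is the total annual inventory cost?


TC = 16724/1299 * 117 + 1299/2 * 10.4

$8261.12


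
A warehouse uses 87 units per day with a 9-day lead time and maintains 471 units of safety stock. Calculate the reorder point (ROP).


Formula: ROP = (Daily Demand * Lead Time) + Safety Stock
Demand during lead time = 87 * 9 = 783 units
ROP = 783 + 471 = 1254 units

1254 units


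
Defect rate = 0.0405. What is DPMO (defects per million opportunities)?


DPMO = defect_rate * 1000000 = 0.0405 * 1000000

40500


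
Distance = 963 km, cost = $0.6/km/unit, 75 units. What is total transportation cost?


TC = dist * cost * units = 963 * 0.6 * 75 = $43335.00

$43335.00


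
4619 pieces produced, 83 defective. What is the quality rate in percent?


Formula: Quality Rate = Good Pieces / Total Pieces * 100
Good pieces = 4619 - 83 = 4536
QR = 4536 / 4619 * 100 = 98.2%

98.2%


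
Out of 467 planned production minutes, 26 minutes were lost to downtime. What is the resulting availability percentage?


Formula: Availability = (Planned Time - Downtime) / Planned Time * 100
Uptime = 467 - 26 = 441 min
Availability = 441 / 467 * 100 = 94.4%

94.4%


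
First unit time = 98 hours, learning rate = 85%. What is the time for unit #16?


Formula: T_n = T_1 * (learning_rate)^(log2(n)) where learning_rate = rate/100
Doublings = log2(16) = 4
T_n = 98 * 0.85^4
T_n = 98 * 0.522 = 51.2 hours

51.2 hours


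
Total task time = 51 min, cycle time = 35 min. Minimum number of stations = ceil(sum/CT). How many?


Formula: N_min = ceil(Sum of Task Times / Cycle Time)
N_min = ceil(51 min / 35 min) = ceil(1.4571)
N_min = 2 stations

2


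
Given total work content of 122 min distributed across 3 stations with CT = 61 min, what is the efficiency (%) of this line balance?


Formula: Efficiency = Sum of Task Times / (N_stations * CT) * 100
Total station capacity = 3 stations * 61 min = 183 min
Efficiency = 122 / 183 * 100 = 66.7%

66.7%


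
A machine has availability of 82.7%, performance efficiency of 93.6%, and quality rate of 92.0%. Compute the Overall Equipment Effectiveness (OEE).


Formula: OEE = Availability * Performance * Quality / 10000
A * P = 82.7% * 93.6% / 100 = 77.41%
OEE = 77.41% * 92.0% / 100 = 71.2%

71.2%


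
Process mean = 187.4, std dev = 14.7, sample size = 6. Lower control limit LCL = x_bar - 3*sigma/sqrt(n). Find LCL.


LCL = 187.4 - 3 * 14.7 / sqrt(6)

169.4


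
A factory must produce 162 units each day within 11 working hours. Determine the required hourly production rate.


Formula: Production Rate = Daily Demand / Available Hours
Rate = 162 units/day / 11 hours/day
Rate = 14.7 units/hour

14.7 units/hour


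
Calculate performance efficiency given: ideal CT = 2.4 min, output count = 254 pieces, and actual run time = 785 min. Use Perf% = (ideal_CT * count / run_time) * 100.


Formula: Performance = (Ideal CT * Total Count) / Run Time * 100
Ideal output time = 2.4 * 254 = 609.6 min
Performance = 609.6 / 785 * 100 = 77.7%

77.7%


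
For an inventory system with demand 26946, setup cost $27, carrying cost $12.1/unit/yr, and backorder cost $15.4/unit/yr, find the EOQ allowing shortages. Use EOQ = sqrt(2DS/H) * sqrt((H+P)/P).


Formula: EOQ* = sqrt(2DS/H) * sqrt((H+P)/P)
Base EOQ = sqrt(2*26946*27/12.1) = 346.78 units
Correction = sqrt((12.1+15.4)/15.4) = 1.33631
EOQ* = 346.78 * 1.33631 = 463.4 units

463.4 units


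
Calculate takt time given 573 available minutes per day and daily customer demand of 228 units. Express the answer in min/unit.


Formula: Takt Time = Available Production Time / Customer Demand
Takt = 573 min/day / 228 units/day
Takt = 2.51 min/unit

2.51 min/unit


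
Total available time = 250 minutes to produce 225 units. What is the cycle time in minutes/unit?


Formula: CT = Available Time / Number of Units
CT = 250 min / 225 units
CT = 1.11 min/unit

1.11 min/unit


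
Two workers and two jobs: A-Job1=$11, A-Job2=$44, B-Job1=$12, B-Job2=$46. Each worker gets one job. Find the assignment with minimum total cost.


Option 1: A->1 + B->2 = $11 + $46 = $57
Option 2: A->2 + B->1 = $44 + $12 = $56
Min cost = min($57, $56) = $56

$56


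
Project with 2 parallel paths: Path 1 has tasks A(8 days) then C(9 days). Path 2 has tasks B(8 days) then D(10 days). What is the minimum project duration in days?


Path 1 = 8 + 9 = 17 days
Path 2 = 8 + 10 = 18 days
Duration = max(17, 18) = 18 days

18 days


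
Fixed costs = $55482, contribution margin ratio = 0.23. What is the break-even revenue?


Formula: BER = Fixed Costs / Contribution Margin Ratio
BER = $55482 / 0.23
BER = $241226.09 (to the nearest cent)

$241226.09


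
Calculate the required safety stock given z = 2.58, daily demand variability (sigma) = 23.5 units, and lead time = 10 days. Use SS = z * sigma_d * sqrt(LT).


Formula: SS = z * sigma_d * sqrt(LT)
sqrt(LT) = sqrt(10) = 3.1623
SS = 2.58 * 23.5 * 3.1623
SS = 191.7 units

191.7 units


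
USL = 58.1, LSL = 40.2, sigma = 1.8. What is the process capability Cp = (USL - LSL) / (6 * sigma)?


Cp = (58.1 - 40.2) / (6 * 1.8)

1.66


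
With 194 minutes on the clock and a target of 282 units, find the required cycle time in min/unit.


Formula: CT = Available Time / Number of Units
CT = 194 min / 282 units
CT = 0.69 min/unit

0.69 min/unit


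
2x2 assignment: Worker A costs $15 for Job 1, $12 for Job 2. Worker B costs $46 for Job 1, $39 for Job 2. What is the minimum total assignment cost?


Option 1: A->1 + B->2 = $15 + $39 = $54
Option 2: A->2 + B->1 = $12 + $46 = $58
Min cost = min($54, $58) = $54

$54


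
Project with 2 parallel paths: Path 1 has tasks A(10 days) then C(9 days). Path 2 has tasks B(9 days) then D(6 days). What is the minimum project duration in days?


Path 1 = 10 + 9 = 19 days
Path 2 = 9 + 6 = 15 days
Duration = max(19, 15) = 19 days

19 days


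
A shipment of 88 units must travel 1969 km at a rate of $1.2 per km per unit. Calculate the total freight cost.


TC = dist * cost * units = 1969 * 1.2 * 88 = $207926.40

$207926.40


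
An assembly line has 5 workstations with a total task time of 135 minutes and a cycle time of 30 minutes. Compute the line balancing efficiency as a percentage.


Formula: Efficiency = Sum of Task Times / (N_stations * CT) * 100
Total station capacity = 5 stations * 30 min = 150 min
Efficiency = 135 / 150 * 100 = 90.0%

90.0%


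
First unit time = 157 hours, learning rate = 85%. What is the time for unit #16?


Formula: T_n = T_1 * (learning_rate)^(log2(n)) where learning_rate = rate/100
Doublings = log2(16) = 4
T_n = 157 * 0.85^4
T_n = 157 * 0.522 = 82.0 hours

82.0 hours


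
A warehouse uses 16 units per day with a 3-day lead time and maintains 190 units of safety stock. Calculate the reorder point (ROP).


Formula: ROP = (Daily Demand * Lead Time) + Safety Stock
Demand during lead time = 16 * 3 = 48 units
ROP = 48 + 190 = 238 units

238 units
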